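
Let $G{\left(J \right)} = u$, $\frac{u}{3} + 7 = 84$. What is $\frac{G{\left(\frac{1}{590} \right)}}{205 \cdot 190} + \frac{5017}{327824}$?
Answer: $\frac{135569747}{6384372400} \approx 0.021235$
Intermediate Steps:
$u = 231$ ($u = -21 + 3 \cdot 84 = -21 + 252 = 231$)
$G{\left(J \right)} = 231$
$\frac{G{\left(\frac{1}{590} \right)}}{205 \cdot 190} + \frac{5017}{327824} = \frac{231}{205 \cdot 190} + \frac{5017}{327824} = \frac{231}{38950} + 5017 \cdot \frac{1}{327824} = 231 \cdot \frac{1}{38950} + \frac{5017}{327824} = \frac{231}{38950} + \frac{5017}{327824} = \frac{135569747}{6384372400}$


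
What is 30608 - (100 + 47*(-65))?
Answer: 33563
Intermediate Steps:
30608 - (100 + 47*(-65)) = 30608 - (100 - 3055) = 30608 - 1*(-2955) = 30608 + 2955 = 33563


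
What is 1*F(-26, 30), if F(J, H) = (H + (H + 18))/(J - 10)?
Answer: -13/6 ≈ -2.1667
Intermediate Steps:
F(J, H) = (18 + 2*H)/(-10 + J) (F(J, H) = (H + (18 + H))/(-10 + J) = (18 + 2*H)/(-10 + J))
1*F(-26, 30) = 1*(2*(9 + 30)/(-10 - 26)) = 1*(2*39/(-36)) = 1*(2*(-1/36)*39) = 1*(-13/6) = -13/6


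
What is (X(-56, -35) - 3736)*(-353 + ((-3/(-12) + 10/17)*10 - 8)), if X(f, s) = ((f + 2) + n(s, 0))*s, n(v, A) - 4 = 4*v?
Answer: -17467973/17 ≈ -1.0275e+6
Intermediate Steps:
n(v, A) = 4 + 4*v
X(f, s) = s*(6 + f + 4*s) (X(f, s) = ((f + 2) + (4 + 4*s))*s = ((2 + f) + (4 + 4*s))*s = (6 + f + 4*s)*s = s*(6 + f + 4*s))
(X(-56, -35) - 3736)*(-353 + ((-3/(-12) + 10/17)*10 - 8)) = (-35*(6 - 56 + 4*(-35)) - 3736)*(-353 + ((-3/(-12) + 10/17)*10 - 8)) = (-35*(6 - 56 - 140) - 3736)*(-353 + ((-3*(-1/12) + 10*(1/17))*10 - 8)) = (-35*(-190) - 3736)*(-353 + ((¼ + 10/17)*10 - 8)) = (6650 - 3736)*(-353 + ((57/68)*10 - 8)) = 2914*(-353 + (285/34 - 8)) = 2914*(-353 + 13/34) = 2914*(-11989/34) = -17467973/17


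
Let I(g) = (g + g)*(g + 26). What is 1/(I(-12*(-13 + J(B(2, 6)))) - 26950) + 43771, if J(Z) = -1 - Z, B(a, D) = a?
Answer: 2484529503/56762 ≈ 43771.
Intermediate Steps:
I(g) = 2*g*(26 + g) (I(g) = (2*g)*(26 + g) = 2*g*(26 + g))
1/(I(-12*(-13 + J(B(2, 6)))) - 26950) + 43771 = 1/(2*(-12*(-13 + (-1 - 1*2)))*(26 - 12*(-13 + (-1 - 1*2))) - 26950) + 43771 = 1/(2*(-12*(-13 + (-1 - 2)))*(26 - 12*(-13 + (-1 - 2))) - 26950) + 43771 = 1/(2*(-12*(-13 - 3))*(26 - 12*(-13 - 3)) - 26950) + 43771 = 1/(2*(-12*(-16))*(26 - 12*(-16)) - 26950) + 43771 = 1/(2*192*(26 + 192) - 26950) + 43771 = 1/(2*192*218 - 26950) + 43771 = 1/(83712 - 26950) + 43771 = 1/56762 + 43771 = 2484529503/56762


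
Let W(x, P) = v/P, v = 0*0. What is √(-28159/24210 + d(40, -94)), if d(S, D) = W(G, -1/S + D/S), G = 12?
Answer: I*√75747710/8070 ≈ 1.0785*I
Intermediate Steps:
v = 0
W(x, P) = 0 (W(x, P) = 0/P = 0)
d(S, D) = 0
√(-28159/24210 + d(40, -94)) = √(-28159/24210 + 0) = √(-28159/24210) = I*√75747710/8070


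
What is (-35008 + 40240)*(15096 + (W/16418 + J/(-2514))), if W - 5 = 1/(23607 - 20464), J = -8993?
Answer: 854045855871667832/10810571653 ≈ 7.9001e+7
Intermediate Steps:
W = 15716/3143 (W = 5 + 1/(23607 - 20464) = 5 + 1/3143 = 15716/3143 ≈ 5.0003)
(-35008 + 40240)*(15096 + (W/16418 + J/(-2514))) = (-35008 + 40240)*(15096 + ((15716/3143)/16418 - 8993/(-2514))) = 5232*(15096 + ((15716/3143)*(1/16418) - 8993*(-1/2514))) = 5232*(15096 + (7858/25800887 + 8993/2514)) = 5232*(15096 + 232047131803/64863429918) = 5232*(979410385173931/64863429918) = 854045855871667832/10810571653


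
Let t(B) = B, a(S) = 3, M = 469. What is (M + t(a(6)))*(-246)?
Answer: -116112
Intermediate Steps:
(M + t(a(6)))*(-246) = (469 + 3)*(-246) = 472*(-246) = -116112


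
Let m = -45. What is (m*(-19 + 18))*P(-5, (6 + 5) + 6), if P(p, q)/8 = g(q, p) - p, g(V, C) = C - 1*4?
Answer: -1440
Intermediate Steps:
g(V, C) = -4 + C (g(V, C) = C - 4 = -4 + C)
P(p, q) = -32 (P(p, q) = 8*((-4 + p) - p) = 8*(-4) = -32)
(m*(-19 + 18))*P(-5, (6 + 5) + 6) = -45*(-19 + 18)*(-32) = -45*(-1)*(-32) = 45*(-32) = -1440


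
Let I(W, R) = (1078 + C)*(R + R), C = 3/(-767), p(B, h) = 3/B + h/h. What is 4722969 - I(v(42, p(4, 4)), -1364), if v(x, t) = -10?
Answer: 5878090367/767 ≈ 7.6637e+6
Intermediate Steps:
p(B, h) = 1 + 3/B (p(B, h) = 3/B + 1 = 1 + 3/B)
C = -3/767 (C = 3*(-1/767) = -3/767 ≈ -0.0039113)
I(W, R) = 1653646*R/767 (I(W, R) = (1078 - 3/767)*(R + R) = 826823*(2*R)/767 = 1653646*R/767)
4722969 - I(v(42, p(4, 4)), -1364) = 4722969 - 1653646*(-1364)/767 = 4722969 - 1*(-2255573144/767) = 4722969 + 2255573144/767 = 5878090367/767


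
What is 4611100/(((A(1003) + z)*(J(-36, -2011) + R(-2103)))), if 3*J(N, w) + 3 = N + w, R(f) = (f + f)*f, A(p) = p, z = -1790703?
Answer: -138333/474871910788 ≈ -2.9131e-7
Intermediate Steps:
R(f) = 2*f² (R(f) = (2*f)*f = 2*f²)
J(N, w) = -1 + N/3 + w/3 (J(N, w) = -1 + (N + w)/3 = -1 + (N/3 + w/3) = -1 + N/3 + w/3)
4611100/(((A(1003) + z)*(J(-36, -2011) + R(-2103)))) = 4611100/(((1003 - 1790703)*((-1 + (⅓)*(-36) + (⅓)*(-2011)) + 2*(-2103)²))) = 4611100/((-1789700*((-1 - 12 - 2011/3) + 2*4422609))) = 4611100/((-1789700*(-2050/3 + 8845218))) = 4611100/((-1789700*26533604/3)) = 4611100/(-47487191078800/3) = 4611100*(-3/47487191078800) = -138333/474871910788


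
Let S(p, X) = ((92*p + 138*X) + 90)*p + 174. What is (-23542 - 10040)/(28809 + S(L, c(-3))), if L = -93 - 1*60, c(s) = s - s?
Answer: -11194/722947 ≈ -0.015484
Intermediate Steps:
c(s) = 0
L = -153 (L = -93 - 60 = -153)
S(p, X) = 174 + p*(90 + 92*p + 138*X) (S(p, X) = (90 + 92*p + 138*X)*p + 174 = p*(90 + 92*p + 138*X) + 174 = 174 + p*(90 + 92*p + 138*X))
(-23542 - 10040)/(28809 + S(L, c(-3))) = (-23542 - 10040)/(28809 + (174 + 90*(-153) + 92*(-153)² + 138*0*(-153))) = -33582/(28809 + (174 - 13770 + 92*23409 + 0)) = -33582/(28809 + (174 - 13770 + 2153628 + 0)) = -33582/(28809 + 2140032) = -33582/2168841 = -33582*1/2168841 = -11194/722947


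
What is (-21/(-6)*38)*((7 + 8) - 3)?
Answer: 1596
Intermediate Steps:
(-21/(-6)*38)*((7 + 8) - 3) = (-21*(-⅙)*38)*(15 - 3) = ((7/2)*38)*12 = 133*12 = 1596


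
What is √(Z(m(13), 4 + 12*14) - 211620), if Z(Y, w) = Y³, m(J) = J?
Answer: I*√209423 ≈ 457.63*I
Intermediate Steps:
√(Z(m(13), 4 + 12*14) - 211620) = √(13³ - 211620) = √(2197 - 211620) = √(-209423) = I*√209423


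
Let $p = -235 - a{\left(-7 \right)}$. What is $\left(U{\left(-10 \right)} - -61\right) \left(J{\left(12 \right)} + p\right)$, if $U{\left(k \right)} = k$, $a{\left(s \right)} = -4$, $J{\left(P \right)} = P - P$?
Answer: $-11781$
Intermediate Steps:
$J{\left(P \right)} = 0$
$p = -231$ ($p = -235 - -4 = -235 + 4 = -231$)
$\left(U{\left(-10 \right)} - -61\right) \left(J{\left(12 \right)} + p\right) = \left(-10 - -61\right) \left(0 - 231\right) = \left(-10 + 61\right) \left(-231\right) = 51 \left(-231\right) = -11781$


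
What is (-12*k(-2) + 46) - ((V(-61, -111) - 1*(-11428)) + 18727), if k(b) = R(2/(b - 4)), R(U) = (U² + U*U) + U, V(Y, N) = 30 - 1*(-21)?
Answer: -90476/3 ≈ -30159.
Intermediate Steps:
V(Y, N) = 51 (V(Y, N) = 30 + 21 = 51)
R(U) = U + 2*U² (R(U) = (U² + U²) + U = 2*U² + U = U + 2*U²)
k(b) = 2*(1 + 4/(-4 + b))/(-4 + b) (k(b) = (2/(b - 4))*(1 + 2*(2/(b - 4))) = (2/(-4 + b))*(1 + 2*(2/(-4 + b))) = (2/(-4 + b))*(1 + 4/(-4 + b)) = 2*(1 + 4/(-4 + b))/(-4 + b))
(-12*k(-2) + 46) - ((V(-61, -111) - 1*(-11428)) + 18727) = (-24*(-2)/(-4 - 2)² + 46) - ((51 - 1*(-11428)) + 18727) = (-24*(-2)/(-6)² + 46) - ((51 + 11428) + 18727) = (-24*(-2)/36 + 46) - (11479 + 18727) = (-12*(-⅑) + 46) - 1*30206 = (4/3 + 46) - 30206 = 142/3 - 30206 = -90476/3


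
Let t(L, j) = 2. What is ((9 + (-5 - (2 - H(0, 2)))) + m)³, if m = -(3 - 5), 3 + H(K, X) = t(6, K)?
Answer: 27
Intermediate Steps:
H(K, X) = -1 (H(K, X) = -3 + 2 = -1)
m = 2 (m = -1*(-2) = 2)
((9 + (-5 - (2 - H(0, 2)))) + m)³ = ((9 + (-5 - (2 - 1*(-1)))) + 2)³ = ((9 + (-5 - (2 + 1))) + 2)³ = ((9 + (-5 - 1*3)) + 2)³ = ((9 + (-5 - 3)) + 2)³ = ((9 - 8) + 2)³ = (1 + 2)³ = 3³ = 27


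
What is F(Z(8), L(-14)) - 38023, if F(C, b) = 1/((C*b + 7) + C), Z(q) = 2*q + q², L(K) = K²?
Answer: -599508640/15767 ≈ -38023.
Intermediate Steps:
Z(q) = q² + 2*q
F(C, b) = 1/(7 + C + C*b) (F(C, b) = 1/((7 + C*b) + C) = 1/(7 + C + C*b))
F(Z(8), L(-14)) - 38023 = 1/(7 + 8*(2 + 8) + (8*(2 + 8))*(-14)²) - 38023 = 1/(7 + 8*10 + (8*10)*196) - 38023 = 1/(7 + 80 + 80*196) - 38023 = 1/(7 + 80 + 15680) - 38023 = 1/15767 - 38023 = -599508640/15767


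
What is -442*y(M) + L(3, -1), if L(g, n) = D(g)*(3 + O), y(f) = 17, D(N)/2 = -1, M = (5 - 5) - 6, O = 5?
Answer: -7530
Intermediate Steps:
M = -6 (M = 0 - 6 = -6)
D(N) = -2 (D(N) = 2*(-1) = -2)
L(g, n) = -16 (L(g, n) = -2*(3 + 5) = -2*8 = -16)
-442*y(M) + L(3, -1) = -442*17 - 16 = -7514 - 16 = -7530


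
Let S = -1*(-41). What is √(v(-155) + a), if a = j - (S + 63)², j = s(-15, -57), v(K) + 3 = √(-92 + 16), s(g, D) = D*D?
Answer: √(-7570 + 2*I*√19) ≈ 0.0501 + 87.006*I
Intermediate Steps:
s(g, D) = D²
S = 41
v(K) = -3 + 2*I*√19 (v(K) = -3 + √(-92 + 16) = -3 + √(-76) = -3 + 2*I*√19)
j = 3249 (j = (-57)² = 3249)
a = -7567 (a = 3249 - (41 + 63)² = 3249 - 1*104² = 3249 - 1*10816 = 3249 - 10816 = -7567)
√(v(-155) + a) = √((-3 + 2*I*√19) - 7567) = √(-7570 + 2*I*√19)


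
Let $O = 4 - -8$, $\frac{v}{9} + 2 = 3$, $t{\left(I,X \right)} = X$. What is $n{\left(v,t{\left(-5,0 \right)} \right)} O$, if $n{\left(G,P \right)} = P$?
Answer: $0$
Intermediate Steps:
$v = 9$ ($v = -18 + 9 \cdot 3 = -18 + 27 = 9$)
$O = 12$ ($O = 4 + 8 = 12$)
$n{\left(v,t{\left(-5,0 \right)} \right)} O = 0 \cdot 12 = 0$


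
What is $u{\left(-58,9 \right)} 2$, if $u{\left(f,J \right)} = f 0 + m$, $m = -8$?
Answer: $-16$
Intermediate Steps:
$u{\left(f,J \right)} = -8$ ($u{\left(f,J \right)} = f 0 - 8 = 0 - 8 = -8$)
$u{\left(-58,9 \right)} 2 = \left(-8\right) 2 = -16$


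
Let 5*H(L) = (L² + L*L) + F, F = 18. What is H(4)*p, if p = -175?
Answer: -1750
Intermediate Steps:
H(L) = 18/5 + 2*L²/5 (H(L) = ((L² + L*L) + 18)/5 = ((L² + L²) + 18)/5 = (2*L² + 18)/5 = (18 + 2*L²)/5 = 18/5 + 2*L²/5)
H(4)*p = (18/5 + (⅖)*4²)*(-175) = (18/5 + (⅖)*16)*(-175) = (18/5 + 32/5)*(-175) = 10*(-175) = -1750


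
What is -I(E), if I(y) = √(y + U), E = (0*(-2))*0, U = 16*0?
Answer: 0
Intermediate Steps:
U = 0
E = 0 (E = 0*0 = 0)
I(y) = √y (I(y) = √(y + 0) = √y)
-I(E) = -√0 = -1*0 = 0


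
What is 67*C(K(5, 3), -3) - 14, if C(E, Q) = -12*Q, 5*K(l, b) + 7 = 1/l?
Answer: 2398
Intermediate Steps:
K(l, b) = -7/5 + 1/(5*l)
67*C(K(5, 3), -3) - 14 = 67*(-12*(-3)) - 14 = 67*36 - 14 = 2412 - 14 = 2398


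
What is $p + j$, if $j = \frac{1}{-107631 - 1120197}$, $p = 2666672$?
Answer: $\frac{3274214548415}{1227828} \approx 2.6667 \cdot 10^{6}$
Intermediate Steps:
$j = - \frac{1}{1227828}$ ($j = \frac{1}{-1227828} = - \frac{1}{1227828} \approx -8.1445 \cdot 10^{-7}$)
$p + j = 2666672 - \frac{1}{1227828} = \frac{3274214548415}{1227828}$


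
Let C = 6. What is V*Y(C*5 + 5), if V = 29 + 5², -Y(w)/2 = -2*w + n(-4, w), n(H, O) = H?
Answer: 7992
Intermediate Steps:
Y(w) = 8 + 4*w (Y(w) = -2*(-2*w - 4) = -2*(-4 - 2*w) = 8 + 4*w)
V = 54 (V = 29 + 25 = 54)
V*Y(C*5 + 5) = 54*(8 + 4*(6*5 + 5)) = 54*(8 + 4*(30 + 5)) = 54*(8 + 4*35) = 54*(8 + 140) = 54*148 = 7992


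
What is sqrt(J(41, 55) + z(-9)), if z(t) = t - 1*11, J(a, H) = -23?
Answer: I*sqrt(43) ≈ 6.5574*I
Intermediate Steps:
z(t) = -11 + t (z(t) = t - 11 = -11 + t)
sqrt(J(41, 55) + z(-9)) = sqrt(-23 + (-11 - 9)) = sqrt(-23 - 20) = sqrt(-43) = I*sqrt(43)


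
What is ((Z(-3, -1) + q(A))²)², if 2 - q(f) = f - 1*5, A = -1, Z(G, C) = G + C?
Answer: 256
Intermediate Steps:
Z(G, C) = C + G
q(f) = 7 - f (q(f) = 2 - (f - 1*5) = 2 - (f - 5) = 2 - (-5 + f) = 2 + (5 - f) = 7 - f)
((Z(-3, -1) + q(A))²)² = (((-1 - 3) + (7 - 1*(-1)))²)² = ((-4 + (7 + 1))²)² = ((-4 + 8)²)² = (4²)² = 16² = 256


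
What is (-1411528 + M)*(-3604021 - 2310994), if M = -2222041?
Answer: 21492615138535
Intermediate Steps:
(-1411528 + M)*(-3604021 - 2310994) = (-1411528 - 2222041)*(-3604021 - 2310994) = -3633569*(-5915015) = 21492615138535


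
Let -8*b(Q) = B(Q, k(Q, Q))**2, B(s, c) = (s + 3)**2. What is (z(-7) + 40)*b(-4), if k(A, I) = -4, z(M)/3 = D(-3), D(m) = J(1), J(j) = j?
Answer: -43/8 ≈ -5.3750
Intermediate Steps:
D(m) = 1
z(M) = 3 (z(M) = 3*1 = 3)
B(s, c) = (3 + s)**2
b(Q) = -(3 + Q)**4/8
(z(-7) + 40)*b(-4) = (3 + 40)*(-(3 - 4)**4/8) = 43*(-1/8*(-1)**4) = 43*(-1/8*1) = 43*(-1/8) = -43/8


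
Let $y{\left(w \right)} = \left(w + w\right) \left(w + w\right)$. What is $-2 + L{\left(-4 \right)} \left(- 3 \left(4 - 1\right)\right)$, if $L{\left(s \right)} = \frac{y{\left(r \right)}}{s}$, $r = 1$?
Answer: $7$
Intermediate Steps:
$y{\left(w \right)} = 4 w^{2}$ ($y{\left(w \right)} = 2 w 2 w = 4 w^{2}$)
$L{\left(s \right)} = \frac{4}{s}$ ($L{\left(s \right)} = \frac{4 \cdot 1^{2}}{s} = \frac{4 \cdot 1}{s} = \frac{4}{s}$)
$-2 + L{\left(-4 \right)} \left(- 3 \left(4 - 1\right)\right) = -2 + \frac{4}{-4} \left(- 3 \left(4 - 1\right)\right) = -2 + 4 \left(- \frac{1}{4}\right) \left(\left(-3\right) 3\right) = -2 - -9 = -2 + 9 = 7$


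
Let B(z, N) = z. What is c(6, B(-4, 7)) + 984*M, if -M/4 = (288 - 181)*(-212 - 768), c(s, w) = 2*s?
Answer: 412728972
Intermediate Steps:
M = 419440 (M = -4*(288 - 181)*(-212 - 768) = -428*(-980) = -4*(-104860) = 419440)
c(6, B(-4, 7)) + 984*M = 2*6 + 984*419440 = 12 + 412728960 = 412728972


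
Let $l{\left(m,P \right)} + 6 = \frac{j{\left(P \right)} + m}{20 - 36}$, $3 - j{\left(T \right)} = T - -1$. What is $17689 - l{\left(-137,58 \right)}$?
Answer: $\frac{282927}{16} \approx 17683.0$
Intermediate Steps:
$j{\left(T \right)} = 2 - T$ ($j{\left(T \right)} = 3 - \left(T - -1\right) = 3 - \left(T + \left(-2 + 3\right)\right) = 3 - \left(T + 1\right) = 3 - \left(1 + T\right) = 2 - T$)
$l{\left(m,P \right)} = - \frac{49}{8} - \frac{m}{16} + \frac{P}{16}$ ($l{\left(m,P \right)} = -6 + \frac{\left(2 - P\right) + m}{20 - 36} = -6 + \frac{2 + m - P}{-16} = -6 + \left(2 + m - P\right) \left(- \frac{1}{16}\right) = -6 - \left(\frac{1}{8} - \frac{P}{16} + \frac{m}{16}\right) = - \frac{49}{8} - \frac{m}{16} + \frac{P}{16}$)
$17689 - l{\left(-137,58 \right)} = 17689 - \left(- \frac{49}{8} - - \frac{137}{16} + \frac{1}{16} \cdot 58\right) = 17689 - \left(- \frac{49}{8} + \frac{137}{16} + \frac{29}{8}\right) = 17689 - \frac{97}{16} = \frac{282927}{16}$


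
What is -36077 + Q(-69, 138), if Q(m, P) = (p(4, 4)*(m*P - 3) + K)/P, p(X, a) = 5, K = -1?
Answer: -2513126/69 ≈ -36422.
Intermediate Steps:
Q(m, P) = (-16 + 5*P*m)/P (Q(m, P) = (5*(m*P - 3) - 1)/P = (5*(P*m - 3) - 1)/P = (5*(-3 + P*m) - 1)/P = ((-15 + 5*P*m) - 1)/P = (-16 + 5*P*m)/P)
-36077 + Q(-69, 138) = -36077 + (-16/138 + 5*(-69)) = -36077 + (-16*1/138 - 345) = -36077 + (-8/69 - 345) = -36077 - 23813/69 = -2513126/69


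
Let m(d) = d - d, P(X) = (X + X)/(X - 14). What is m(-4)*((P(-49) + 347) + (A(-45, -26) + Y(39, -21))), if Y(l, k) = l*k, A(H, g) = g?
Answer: 0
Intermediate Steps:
Y(l, k) = k*l
P(X) = 2*X/(-14 + X) (P(X) = (2*X)/(-14 + X) = 2*X/(-14 + X))
m(d) = 0
m(-4)*((P(-49) + 347) + (A(-45, -26) + Y(39, -21))) = 0*((2*(-49)/(-14 - 49) + 347) + (-26 - 21*39)) = 0*((2*(-49)/(-63) + 347) + (-26 - 819)) = 0*((2*(-49)*(-1/63) + 347) - 845) = 0*((14/9 + 347) - 845) = 0*(3137/9 - 845) = 0*(-4468/9) = 0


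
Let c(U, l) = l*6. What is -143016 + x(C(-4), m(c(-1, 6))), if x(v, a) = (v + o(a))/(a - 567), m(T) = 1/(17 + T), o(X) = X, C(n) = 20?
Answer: -4297631861/30050 ≈ -1.4302e+5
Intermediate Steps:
c(U, l) = 6*l
x(v, a) = (a + v)/(-567 + a) (x(v, a) = (v + a)/(a - 567) = (a + v)/(-567 + a))
-143016 + x(C(-4), m(c(-1, 6))) = -143016 + (1/(17 + 6*6) + 20)/(-567 + 1/(17 + 6*6)) = -143016 + (1/(17 + 36) + 20)/(-567 + 1/(17 + 36)) = -143016 + (1/53 + 20)/(-567 + 1/53) = -143016 + (1061/53)/(-30050/53) = -143016 - 53/30050*1061/53 = -143016 - 1061/30050 = -4297631861/30050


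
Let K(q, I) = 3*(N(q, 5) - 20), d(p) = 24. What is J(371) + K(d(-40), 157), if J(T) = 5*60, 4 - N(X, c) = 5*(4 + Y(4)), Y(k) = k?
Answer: 132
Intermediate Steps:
N(X, c) = -36 (N(X, c) = 4 - 5*(4 + 4) = 4 - 5*8 = 4 - 1*40 = 4 - 40 = -36)
J(T) = 300
K(q, I) = -168 (K(q, I) = 3*(-36 - 20) = 3*(-56) = -168)
J(371) + K(d(-40), 157) = 300 - 168 = 132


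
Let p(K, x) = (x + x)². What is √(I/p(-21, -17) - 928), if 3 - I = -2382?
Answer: I*√1070383/34 ≈ 30.429*I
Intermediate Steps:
I = 2385 (I = 3 - 1*(-2382) = 3 + 2382 = 2385)
p(K, x) = 4*x² (p(K, x) = (2*x)² = 4*x²)
√(I/p(-21, -17) - 928) = √(2385/((4*(-17)²)) - 928) = √(2385/((4*289)) - 928) = √(2385/1156 - 928) = √(-1070383/1156) = I*√1070383/34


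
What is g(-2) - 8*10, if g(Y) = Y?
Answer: -82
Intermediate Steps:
g(-2) - 8*10 = -2 - 8*10 = -2 - 1*80 = -2 - 80 = -82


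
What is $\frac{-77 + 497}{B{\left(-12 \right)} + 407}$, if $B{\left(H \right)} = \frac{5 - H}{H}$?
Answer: $\frac{5040}{4867} \approx 1.0355$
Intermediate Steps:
$B{\left(H \right)} = \frac{5 - H}{H}$
$\frac{-77 + 497}{B{\left(-12 \right)} + 407} = \frac{-77 + 497}{\frac{5 - -12}{-12} + 407} = \frac{420}{- \frac{5 + 12}{12} + 407} = \frac{420}{\left(- \frac{1}{12}\right) 17 + 407} = \frac{420}{- \frac{17}{12} + 407} = \frac{420}{\frac{4867}{12}} = 420 \cdot \frac{12}{4867} = \frac{5040}{4867}$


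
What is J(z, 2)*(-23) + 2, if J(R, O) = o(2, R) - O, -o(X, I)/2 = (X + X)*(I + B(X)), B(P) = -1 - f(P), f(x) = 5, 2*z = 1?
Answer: -964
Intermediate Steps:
z = ½ (z = (½)*1 = ½ ≈ 0.50000)
B(P) = -6 (B(P) = -1 - 1*5 = -1 - 5 = -6)
o(X, I) = -4*X*(-6 + I) (o(X, I) = -2*(X + X)*(I - 6) = -2*2*X*(-6 + I) = -4*X*(-6 + I))
J(R, O) = 48 - O - 8*R (J(R, O) = 4*2*(6 - R) - O = (48 - 8*R) - O = 48 - O - 8*R)
J(z, 2)*(-23) + 2 = (48 - 1*2 - 8*½)*(-23) + 2 = (48 - 2 - 4)*(-23) + 2 = 42*(-23) + 2 = -966 + 2 = -964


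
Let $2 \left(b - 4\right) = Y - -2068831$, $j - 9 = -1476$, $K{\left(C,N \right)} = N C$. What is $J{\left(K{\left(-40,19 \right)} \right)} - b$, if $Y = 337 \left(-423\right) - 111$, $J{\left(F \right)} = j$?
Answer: $- \frac{1929111}{2} \approx -9.6456 \cdot 10^{5}$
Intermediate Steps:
$K{\left(C,N \right)} = C N$
$j = -1467$ ($j = 9 - 1476 = -1467$)
$J{\left(F \right)} = -1467$
$Y = -142662$ ($Y = -142551 - 111 = -142662$)
$b = \frac{1926177}{2}$ ($b = 4 + \frac{-142662 - -2068831}{2} = 4 + \frac{-142662 + 2068831}{2} = 4 + \frac{1}{2} \cdot 1926169 = 4 + \frac{1926169}{2} = \frac{1926177}{2} \approx 9.6309 \cdot 10^{5}$)
$J{\left(K{\left(-40,19 \right)} \right)} - b = -1467 - \frac{1926177}{2} = - \frac{1929111}{2}$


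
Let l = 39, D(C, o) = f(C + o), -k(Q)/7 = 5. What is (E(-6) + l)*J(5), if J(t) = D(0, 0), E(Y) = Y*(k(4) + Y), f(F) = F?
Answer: 0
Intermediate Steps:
k(Q) = -35 (k(Q) = -7*5 = -35)
D(C, o) = C + o
E(Y) = Y*(-35 + Y)
J(t) = 0 (J(t) = 0 + 0 = 0)
(E(-6) + l)*J(5) = (-6*(-35 - 6) + 39)*0 = (-6*(-41) + 39)*0 = (246 + 39)*0 = 285*0 = 0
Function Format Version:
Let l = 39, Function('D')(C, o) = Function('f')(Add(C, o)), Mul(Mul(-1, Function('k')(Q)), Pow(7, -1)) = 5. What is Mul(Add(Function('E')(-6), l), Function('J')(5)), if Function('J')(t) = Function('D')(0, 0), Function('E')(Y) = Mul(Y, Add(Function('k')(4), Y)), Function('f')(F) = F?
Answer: 0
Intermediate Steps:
Function('k')(Q) = -35 (Function('k')(Q) = Mul(-7, 5) = -35)
Function('D')(C, o) = Add(C, o)
Function('E')(Y) = Mul(Y, Add(-35, Y))
Function('J')(t) = 0 (Function('J')(t) = Add(0, 0) = 0)
Mul(Add(Function('E')(-6), l), Function('J')(5)) = Mul(Add(Mul(-6, Add(-35, -6)), 39), 0) = Mul(Add(Mul(-6, -41), 39), 0) = Mul(Add(246, 39), 0) = Mul(285, 0) = 0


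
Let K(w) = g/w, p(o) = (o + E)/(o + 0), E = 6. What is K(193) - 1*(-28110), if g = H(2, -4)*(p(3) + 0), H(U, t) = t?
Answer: 5425218/193 ≈ 28110.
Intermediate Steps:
p(o) = (6 + o)/o (p(o) = (o + 6)/(o + 0) = (6 + o)/o)
g = -12 (g = -4*((6 + 3)/3 + 0) = -4*((1/3)*9 + 0) = -4*(3 + 0) = -4*3 = -12)
K(w) = -12/w
K(193) - 1*(-28110) = -12/193 - 1*(-28110) = -12*1/193 + 28110 = -12/193 + 28110 = 5425218/193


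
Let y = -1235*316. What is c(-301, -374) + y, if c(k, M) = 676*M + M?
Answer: -643458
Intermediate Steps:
c(k, M) = 677*M
y = -390260
c(-301, -374) + y = 677*(-374) - 390260 = -253198 - 390260 = -643458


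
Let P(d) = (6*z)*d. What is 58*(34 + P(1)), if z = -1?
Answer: 1624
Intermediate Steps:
P(d) = -6*d (P(d) = (6*(-1))*d = -6*d)
58*(34 + P(1)) = 58*(34 - 6*1) = 58*(34 - 6) = 58*28 = 1624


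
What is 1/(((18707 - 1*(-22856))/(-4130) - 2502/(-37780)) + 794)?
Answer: 3900785/3058225368 ≈ 0.0012755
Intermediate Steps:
1/(((18707 - 1*(-22856))/(-4130) - 2502/(-37780)) + 794) = 1/(((18707 + 22856)*(-1/4130) - 2502*(-1/37780)) + 794) = 1/((41563*(-1/4130) + 1251/18890) + 794) = 1/((-41563/4130 + 1251/18890) + 794) = 1/(-38997922/3900785 + 794) = 1/(3058225368/3900785) = 3900785/3058225368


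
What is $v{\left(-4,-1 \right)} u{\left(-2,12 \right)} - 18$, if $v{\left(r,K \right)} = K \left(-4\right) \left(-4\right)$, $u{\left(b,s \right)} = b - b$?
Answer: $-18$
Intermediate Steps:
$u{\left(b,s \right)} = 0$
$v{\left(r,K \right)} = 16 K$ ($v{\left(r,K \right)} = - 4 K \left(-4\right) = 16 K$)
$v{\left(-4,-1 \right)} u{\left(-2,12 \right)} - 18 = 16 \left(-1\right) 0 - 18 = \left(-16\right) 0 - 18 = 0 - 18 = -18$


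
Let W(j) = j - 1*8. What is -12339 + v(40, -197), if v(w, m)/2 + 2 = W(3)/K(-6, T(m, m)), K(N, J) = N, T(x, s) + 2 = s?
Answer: -37024/3 ≈ -12341.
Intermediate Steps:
W(j) = -8 + j (W(j) = j - 8 = -8 + j)
T(x, s) = -2 + s
v(w, m) = -7/3 (v(w, m) = -4 + 2*((-8 + 3)/(-6)) = -4 + 2*(-5*(-⅙)) = -4 + 2*(⅚) = -4 + 5/3 = -7/3)
-12339 + v(40, -197) = -12339 - 7/3 = -37024/3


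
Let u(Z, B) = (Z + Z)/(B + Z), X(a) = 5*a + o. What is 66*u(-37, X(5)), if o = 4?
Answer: 1221/2 ≈ 610.50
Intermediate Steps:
X(a) = 4 + 5*a (X(a) = 5*a + 4 = 4 + 5*a)
u(Z, B) = 2*Z/(B + Z) (u(Z, B) = (2*Z)/(B + Z) = 2*Z/(B + Z))
66*u(-37, X(5)) = 66*(2*(-37)/((4 + 5*5) - 37)) = 66*(2*(-37)/((4 + 25) - 37)) = 66*(2*(-37)/(29 - 37)) = 66*(2*(-37)/(-8)) = 66*(2*(-37)*(-⅛)) = 66*(37/4) = 1221/2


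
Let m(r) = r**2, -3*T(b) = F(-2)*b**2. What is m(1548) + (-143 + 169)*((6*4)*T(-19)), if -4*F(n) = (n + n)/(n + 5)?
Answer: 7113824/3 ≈ 2.3713e+6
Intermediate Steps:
F(n) = -n/(2*(5 + n)) (F(n) = -(n + n)/(4*(n + 5)) = -2*n/(4*(5 + n)) = -n/(2*(5 + n)))
T(b) = -b**2/9 (T(b) = -(-1*(-2)/(10 + 2*(-2)))*b**2/3 = -(-1*(-2)/(10 - 4))*b**2/3 = -(-1*(-2)/6)*b**2/3 = -(-1*(-2)*1/6)*b**2/3 = -b**2/9)
m(1548) + (-143 + 169)*((6*4)*T(-19)) = 1548**2 + (-143 + 169)*((6*4)*(-1/9*(-19)**2)) = 2396304 + 26*(24*(-1/9*361)) = 2396304 + 26*(24*(-361/9)) = 2396304 + 26*(-2888/3) = 2396304 - 75088/3 = 7113824/3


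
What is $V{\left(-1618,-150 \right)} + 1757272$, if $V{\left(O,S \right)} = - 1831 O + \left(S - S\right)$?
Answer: $4719830$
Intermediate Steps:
$V{\left(O,S \right)} = - 1831 O$ ($V{\left(O,S \right)} = - 1831 O + 0 = - 1831 O$)
$V{\left(-1618,-150 \right)} + 1757272 = \left(-1831\right) \left(-1618\right) + 1757272 = 2962558 + 1757272 = 4719830$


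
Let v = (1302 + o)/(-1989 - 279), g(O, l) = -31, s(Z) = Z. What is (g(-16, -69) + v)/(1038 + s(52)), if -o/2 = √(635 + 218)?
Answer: -341/11772 + √853/1236060 ≈ -0.028943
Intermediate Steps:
o = -2*√853 (o = -2*√(635 + 218) = -2*√853 ≈ -58.412)
v = -31/54 + √853/1134 (v = (1302 - 2*√853)/(-1989 - 279) = (1302 - 2*√853)/(-2268) = (1302 - 2*√853)*(-1/2268) = -31/54 + √853/1134 ≈ -0.54832)
(g(-16, -69) + v)/(1038 + s(52)) = (-31 + (-31/54 + √853/1134))/(1038 + 52) = (-1705/54 + √853/1134)/1090 = (-1705/54 + √853/1134)*(1/1090) = -341/11772 + √853/1236060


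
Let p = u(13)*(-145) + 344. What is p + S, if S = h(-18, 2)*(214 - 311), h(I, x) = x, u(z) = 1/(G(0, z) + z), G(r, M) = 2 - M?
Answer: 155/2 ≈ 77.500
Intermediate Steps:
u(z) = 1/2 (u(z) = 1/((2 - z) + z) = 1/2)
p = 543/2 (p = (1/2)*(-145) + 344 = -145/2 + 344 = 543/2 ≈ 271.50)
S = -194 (S = 2*(214 - 311) = 2*(-97) = -194)
p + S = 543/2 - 194 = 155/2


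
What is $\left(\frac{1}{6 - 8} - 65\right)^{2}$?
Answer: $\frac{17161}{4} \approx 4290.3$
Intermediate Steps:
$\left(\frac{1}{6 - 8} - 65\right)^{2} = \left(\frac{1}{-2} - 65\right)^{2} = \left(- \frac{1}{2} - 65\right)^{2} = \left(- \frac{131}{2}\right)^{2} = \frac{17161}{4}$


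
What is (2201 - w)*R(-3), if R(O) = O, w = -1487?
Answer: -11064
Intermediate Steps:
(2201 - w)*R(-3) = (2201 - 1*(-1487))*(-3) = (2201 + 1487)*(-3) = 3688*(-3) = -11064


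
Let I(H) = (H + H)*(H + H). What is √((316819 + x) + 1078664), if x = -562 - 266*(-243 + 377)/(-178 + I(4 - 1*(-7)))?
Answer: √3627886547/51 ≈ 1181.0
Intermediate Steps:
I(H) = 4*H² (I(H) = (2*H)*(2*H) = 4*H²)
x = -103808/153 (x = -562 - 266*(-243 + 377)/(-178 + 4*(4 - 1*(-7))²) = -562 - 35644/(-178 + 4*(4 + 7)²) = -562 - 35644/(-178 + 4*11²) = -562 - 35644/(-178 + 4*121) = -562 - 35644/(-178 + 484) = -562 - 35644/306 = -562 - 266*67/153 = -562 - 17822/153 = -103808/153 ≈ -678.48)
√((316819 + x) + 1078664) = √((316819 - 103808/153) + 1078664) = √(48369499/153 + 1078664) = √(213405091/153) = √3627886547/51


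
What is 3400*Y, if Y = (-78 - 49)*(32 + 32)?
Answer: -27635200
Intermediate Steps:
Y = -8128 (Y = -127*64 = -8128)
3400*Y = 3400*(-8128) = -27635200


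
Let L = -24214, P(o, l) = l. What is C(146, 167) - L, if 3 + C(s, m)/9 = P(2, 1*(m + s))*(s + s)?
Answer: 846751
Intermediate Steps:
C(s, m) = -27 + 18*s*(m + s) (C(s, m) = -27 + 9*((1*(m + s))*(s + s)) = -27 + 9*((m + s)*(2*s)) = -27 + 9*(2*s*(m + s)) = -27 + 18*s*(m + s))
C(146, 167) - L = (-27 + 18*146*(167 + 146)) - 1*(-24214) = (-27 + 18*146*313) + 24214 = (-27 + 822564) + 24214 = 822537 + 24214 = 846751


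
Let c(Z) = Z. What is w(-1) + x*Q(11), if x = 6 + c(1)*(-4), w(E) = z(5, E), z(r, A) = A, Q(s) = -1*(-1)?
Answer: 1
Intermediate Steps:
Q(s) = 1
w(E) = E
x = 2 (x = 6 + 1*(-4) = 6 - 4 = 2)
w(-1) + x*Q(11) = -1 + 2*1 = -1 + 2 = 1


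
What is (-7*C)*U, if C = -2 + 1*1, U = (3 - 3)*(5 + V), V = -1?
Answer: 0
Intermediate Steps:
U = 0 (U = (3 - 3)*(5 - 1) = 0*4 = 0)
C = -1 (C = -2 + 1 = -1)
(-7*C)*U = -7*(-1)*0 = 7*0 = 0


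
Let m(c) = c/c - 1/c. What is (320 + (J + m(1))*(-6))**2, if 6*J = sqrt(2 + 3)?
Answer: (320 - sqrt(5))**2 ≈ 1.0097e+5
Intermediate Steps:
m(c) = 1 - 1/c
J = sqrt(5)/6 (J = sqrt(2 + 3)/6 = sqrt(5)/6 ≈ 0.37268)
(320 + (J + m(1))*(-6))**2 = (320 + (sqrt(5)/6 + (-1 + 1)/1)*(-6))**2 = (320 + (sqrt(5)/6 + 1*0)*(-6))**2 = (320 + (sqrt(5)/6 + 0)*(-6))**2 = (320 + (sqrt(5)/6)*(-6))**2 = (320 - sqrt(5))**2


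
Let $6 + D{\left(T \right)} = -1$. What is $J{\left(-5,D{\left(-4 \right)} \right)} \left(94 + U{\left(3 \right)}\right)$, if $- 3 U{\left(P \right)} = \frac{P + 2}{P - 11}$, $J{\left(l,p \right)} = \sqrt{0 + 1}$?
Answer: $\frac{2261}{24} \approx 94.208$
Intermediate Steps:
$D{\left(T \right)} = -7$ ($D{\left(T \right)} = -6 - 1 = -7$)
$J{\left(l,p \right)} = 1$ ($J{\left(l,p \right)} = \sqrt{1} = 1$)
$U{\left(P \right)} = - \frac{2 + P}{3 \left(-11 + P\right)}$ ($U{\left(P \right)} = - \frac{\left(P + 2\right) \frac{1}{P - 11}}{3} = - \frac{\left(2 + P\right) \frac{1}{-11 + P}}{3} = - \frac{\frac{1}{-11 + P} \left(2 + P\right)}{3} = - \frac{2 + P}{3 \left(-11 + P\right)}$)
$J{\left(-5,D{\left(-4 \right)} \right)} \left(94 + U{\left(3 \right)}\right) = 1 \left(94 + \frac{-2 - 3}{3 \left(-11 + 3\right)}\right) = 1 \left(94 + \frac{-2 - 3}{3 \left(-8\right)}\right) = 1 \left(94 + \frac{1}{3} \left(- \frac{1}{8}\right) \left(-5\right)\right) = 1 \left(94 + \frac{5}{24}\right) = 1 \cdot \frac{2261}{24} = \frac{2261}{24}$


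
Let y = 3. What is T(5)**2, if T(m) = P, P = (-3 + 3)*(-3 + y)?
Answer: 0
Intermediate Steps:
P = 0 (P = (-3 + 3)*(-3 + 3) = 0*0 = 0)
T(m) = 0
T(5)**2 = 0**2 = 0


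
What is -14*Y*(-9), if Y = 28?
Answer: 3528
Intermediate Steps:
-14*Y*(-9) = -14*28*(-9) = -392*(-9) = 3528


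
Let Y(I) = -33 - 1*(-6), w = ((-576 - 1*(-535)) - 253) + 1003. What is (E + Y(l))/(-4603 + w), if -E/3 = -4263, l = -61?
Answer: -2127/649 ≈ -3.2774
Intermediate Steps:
w = 709 (w = ((-576 + 535) - 253) + 1003 = (-41 - 253) + 1003 = -294 + 1003 = 709)
Y(I) = -27 (Y(I) = -33 + 6 = -27)
E = 12789 (E = -3*(-4263) = 12789)
(E + Y(l))/(-4603 + w) = (12789 - 27)/(-4603 + 709) = 12762/(-3894) = 12762*(-1/3894) = -2127/649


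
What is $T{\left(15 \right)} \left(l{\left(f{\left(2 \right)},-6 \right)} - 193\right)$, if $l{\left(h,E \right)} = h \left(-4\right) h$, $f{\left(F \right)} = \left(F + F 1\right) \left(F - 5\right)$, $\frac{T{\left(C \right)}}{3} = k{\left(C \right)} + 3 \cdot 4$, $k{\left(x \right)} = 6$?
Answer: $-41526$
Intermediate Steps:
$T{\left(C \right)} = 54$ ($T{\left(C \right)} = 3 \left(6 + 3 \cdot 4\right) = 3 \left(6 + 12\right) = 3 \cdot 18 = 54$)
$f{\left(F \right)} = 2 F \left(-5 + F\right)$ ($f{\left(F \right)} = \left(F + F\right) \left(-5 + F\right) = 2 F \left(-5 + F\right)$)
$l{\left(h,E \right)} = - 4 h^{2}$ ($l{\left(h,E \right)} = - 4 h h = - 4 h^{2}$)
$T{\left(15 \right)} \left(l{\left(f{\left(2 \right)},-6 \right)} - 193\right) = 54 \left(- 4 \left(2 \cdot 2 \left(-5 + 2\right)\right)^{2} - 193\right) = 54 \left(- 4 \left(2 \cdot 2 \left(-3\right)\right)^{2} - 193\right) = 54 \left(- 4 \left(-12\right)^{2} - 193\right) = 54 \left(\left(-4\right) 144 - 193\right) = 54 \left(-576 - 193\right) = 54 \left(-769\right) = -41526$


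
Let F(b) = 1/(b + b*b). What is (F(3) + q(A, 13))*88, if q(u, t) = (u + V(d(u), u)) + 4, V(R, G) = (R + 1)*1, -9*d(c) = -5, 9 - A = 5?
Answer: 7634/9 ≈ 848.22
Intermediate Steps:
A = 4 (A = 9 - 1*5 = 9 - 5 = 4)
d(c) = 5/9 (d(c) = -⅑*(-5) = 5/9)
V(R, G) = 1 + R (V(R, G) = (1 + R)*1 = 1 + R)
q(u, t) = 50/9 + u (q(u, t) = (u + (1 + 5/9)) + 4 = (u + 14/9) + 4 = (14/9 + u) + 4 = 50/9 + u)
F(b) = 1/(b + b²)
(F(3) + q(A, 13))*88 = (1/(3*(1 + 3)) + (50/9 + 4))*88 = ((⅓)/4 + 86/9)*88 = ((⅓)*(¼) + 86/9)*88 = (1/12 + 86/9)*88 = (347/36)*88 = 7634/9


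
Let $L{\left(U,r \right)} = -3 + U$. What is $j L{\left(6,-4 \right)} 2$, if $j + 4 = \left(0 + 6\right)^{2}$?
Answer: $192$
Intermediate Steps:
$j = 32$ ($j = -4 + \left(0 + 6\right)^{2} = -4 + 6^{2} = -4 + 36 = 32$)
$j L{\left(6,-4 \right)} 2 = 32 \left(-3 + 6\right) 2 = 32 \cdot 3 \cdot 2 = 96 \cdot 2 = 192$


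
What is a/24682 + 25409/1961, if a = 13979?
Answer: 93508251/6914486 ≈ 13.524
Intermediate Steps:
a/24682 + 25409/1961 = 13979/24682 + 25409/1961 = 13979*(1/24682) + 25409*(1/1961) = 1997/3526 + 25409/1961 = 93508251/6914486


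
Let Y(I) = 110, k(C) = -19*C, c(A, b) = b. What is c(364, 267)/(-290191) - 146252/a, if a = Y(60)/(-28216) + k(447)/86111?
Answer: 51559635239768280233/36144841281659 ≈ 1.4265e+6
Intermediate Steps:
a = -124555349/1214853988 (a = 110/(-28216) - 19*447/86111 = 110*(-1/28216) - 8493*1/86111 = -55/14108 - 8493/86111 = -124555349/1214853988 ≈ -0.10253)
c(364, 267)/(-290191) - 146252/a = 267/(-290191) - 146252/(-124555349/1214853988) = 267*(-1/290191) - 146252*(-1214853988/124555349) = -267/290191 + 177674825452976/124555349 = 51559635239768280233/36144841281659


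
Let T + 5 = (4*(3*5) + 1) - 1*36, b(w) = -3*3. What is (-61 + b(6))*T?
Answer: -1400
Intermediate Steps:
b(w) = -9
T = 20 (T = -5 + ((4*(3*5) + 1) - 1*36) = -5 + ((4*15 + 1) - 36) = -5 + ((60 + 1) - 36) = -5 + (61 - 36) = -5 + 25 = 20)
(-61 + b(6))*T = (-61 - 9)*20 = -70*20 = -1400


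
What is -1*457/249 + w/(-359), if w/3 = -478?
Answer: 193003/89391 ≈ 2.1591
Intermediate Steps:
w = -1434 (w = 3*(-478) = -1434)
-1*457/249 + w/(-359) = -1*457/249 - 1434/(-359) = -457*1/249 - 1434*(-1/359) = -457/249 + 1434/359 = 193003/89391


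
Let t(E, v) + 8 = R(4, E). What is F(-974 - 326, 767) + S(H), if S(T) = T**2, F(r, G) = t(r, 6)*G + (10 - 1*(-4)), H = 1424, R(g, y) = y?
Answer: 1024554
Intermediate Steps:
t(E, v) = -8 + E
F(r, G) = 14 + G*(-8 + r) (F(r, G) = (-8 + r)*G + (10 - 1*(-4)) = G*(-8 + r) + (10 + 4) = G*(-8 + r) + 14 = 14 + G*(-8 + r))
F(-974 - 326, 767) + S(H) = (14 + 767*(-8 + (-974 - 326))) + 1424**2 = (14 + 767*(-8 - 1300)) + 2027776 = (14 + 767*(-1308)) + 2027776 = (14 - 1003236) + 2027776 = -1003222 + 2027776 = 1024554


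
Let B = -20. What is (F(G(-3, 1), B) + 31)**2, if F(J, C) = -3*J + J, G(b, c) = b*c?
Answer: 1369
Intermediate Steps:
F(J, C) = -2*J
(F(G(-3, 1), B) + 31)**2 = (-(-6) + 31)**2 = (-2*(-3) + 31)**2 = (6 + 31)**2 = 37**2 = 1369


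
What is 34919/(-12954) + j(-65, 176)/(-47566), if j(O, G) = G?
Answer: -48918737/18122646 ≈ -2.6993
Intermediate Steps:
34919/(-12954) + j(-65, 176)/(-47566) = 34919/(-12954) + 176/(-47566) = 34919*(-1/12954) + 176*(-1/47566) = -34919/12954 - 88/23783 = -48918737/18122646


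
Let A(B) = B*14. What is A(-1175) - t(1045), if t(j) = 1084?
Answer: -17534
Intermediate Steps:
A(B) = 14*B
A(-1175) - t(1045) = 14*(-1175) - 1*1084 = -16450 - 1084 = -17534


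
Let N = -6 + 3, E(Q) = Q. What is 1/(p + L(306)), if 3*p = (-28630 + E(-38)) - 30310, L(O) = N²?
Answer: -3/58951 ≈ -5.0890e-5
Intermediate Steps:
N = -3
L(O) = 9 (L(O) = (-3)² = 9)
p = -58978/3 (p = ((-28630 - 38) - 30310)/3 = (-28668 - 30310)/3 = (⅓)*(-58978) = -58978/3 ≈ -19659.)
1/(p + L(306)) = 1/(-58978/3 + 9) = 1/(-58951/3) = -3/58951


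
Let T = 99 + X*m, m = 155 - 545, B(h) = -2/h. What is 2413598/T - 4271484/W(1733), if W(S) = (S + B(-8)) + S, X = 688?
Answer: -4616271376126/3718884165 ≈ -1241.3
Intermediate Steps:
m = -390
W(S) = ¼ + 2*S (W(S) = (S - 2/(-8)) + S = (S - 2*(-⅛)) + S = (S + ¼) + S = (¼ + S) + S = ¼ + 2*S)
T = -268221 (T = 99 + 688*(-390) = 99 - 268320 = -268221)
2413598/T - 4271484/W(1733) = 2413598/(-268221) - 4271484/(¼ + 2*1733) = 2413598*(-1/268221) - 4271484/(¼ + 3466) = -2413598/268221 - 4271484/13865/4 = -2413598/268221 - 4271484*4/13865 = -2413598/268221 - 17085936/13865 = -4616271376126/3718884165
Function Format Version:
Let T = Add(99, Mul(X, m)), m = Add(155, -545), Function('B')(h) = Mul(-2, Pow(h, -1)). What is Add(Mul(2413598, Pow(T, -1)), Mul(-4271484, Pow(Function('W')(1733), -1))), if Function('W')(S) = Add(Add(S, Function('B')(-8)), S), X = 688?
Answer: Rational(-4616271376126, 3718884165) ≈ -1241.3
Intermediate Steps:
m = -390
Function('W')(S) = Add(Rational(1, 4), Mul(2, S)) (Function('W')(S) = Add(Add(S, Mul(-2, Pow(-8, -1))), S) = Add(Add(S, Mul(-2, Rational(-1, 8))), S) = Add(Add(S, Rational(1, 4)), S) = Add(Add(Rational(1, 4), S), S) = Add(Rational(1, 4), Mul(2, S)))
T = -268221 (T = Add(99, Mul(688, -390)) = Add(99, -268320) = -268221)
Add(Mul(2413598, Pow(T, -1)), Mul(-4271484, Pow(Function('W')(1733), -1))) = Add(Mul(2413598, Pow(-268221, -1)), Mul(-4271484, Pow(Add(Rational(1, 4), Mul(2, 1733)), -1))) = Add(Mul(2413598, Rational(-1, 268221)), Mul(-4271484, Pow(Add(Rational(1, 4), 3466), -1))) = Add(Rational(-2413598, 268221), Mul(-4271484, Pow(Rational(13865, 4), -1))) = Add(Rational(-2413598, 268221), Mul(-4271484, Rational(4, 13865))) = Add(Rational(-2413598, 268221), Rational(-17085936, 13865)) = Rational(-4616271376126, 3718884165)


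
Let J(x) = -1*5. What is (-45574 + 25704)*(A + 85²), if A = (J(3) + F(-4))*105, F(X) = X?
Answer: -124783600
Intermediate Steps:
J(x) = -5
A = -945 (A = (-5 - 4)*105 = -9*105 = -945)
(-45574 + 25704)*(A + 85²) = (-45574 + 25704)*(-945 + 85²) = -19870*(-945 + 7225) = -19870*6280 = -124783600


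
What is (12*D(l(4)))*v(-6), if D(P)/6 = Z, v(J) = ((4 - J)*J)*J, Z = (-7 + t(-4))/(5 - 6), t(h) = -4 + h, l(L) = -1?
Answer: 388800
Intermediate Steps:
Z = 15 (Z = (-7 + (-4 - 4))/(5 - 6) = (-7 - 8)/(-1) = -15*(-1) = 15)
v(J) = J²*(4 - J) (v(J) = (J*(4 - J))*J = J²*(4 - J))
D(P) = 90 (D(P) = 6*15 = 90)
(12*D(l(4)))*v(-6) = (12*90)*((-6)²*(4 - 1*(-6))) = 1080*(36*(4 + 6)) = 1080*(36*10) = 1080*360 = 388800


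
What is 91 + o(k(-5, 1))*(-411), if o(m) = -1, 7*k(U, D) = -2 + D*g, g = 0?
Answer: 502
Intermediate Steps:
k(U, D) = -2/7 (k(U, D) = (-2 + D*0)/7 = (-2 + 0)/7 = (1/7)*(-2) = -2/7)
91 + o(k(-5, 1))*(-411) = 91 - 1*(-411) = 91 + 411 = 502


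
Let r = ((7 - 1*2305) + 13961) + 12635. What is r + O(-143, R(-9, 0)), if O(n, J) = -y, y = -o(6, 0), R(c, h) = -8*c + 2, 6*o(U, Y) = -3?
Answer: 48595/2 ≈ 24298.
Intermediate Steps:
o(U, Y) = -½ (o(U, Y) = (⅙)*(-3) = -½)
R(c, h) = 2 - 8*c
y = ½ (y = -1*(-½) = ½ ≈ 0.50000)
O(n, J) = -½ (O(n, J) = -1*½ = -½)
r = 24298 (r = ((7 - 2305) + 13961) + 12635 = (-2298 + 13961) + 12635 = 11663 + 12635 = 24298)
r + O(-143, R(-9, 0)) = 24298 - ½ = 48595/2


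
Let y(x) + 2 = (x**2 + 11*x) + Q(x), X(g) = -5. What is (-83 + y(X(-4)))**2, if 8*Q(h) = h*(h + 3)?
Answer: 207025/16 ≈ 12939.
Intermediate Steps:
Q(h) = h*(3 + h)/8 (Q(h) = (h*(h + 3))/8 = (h*(3 + h))/8 = h*(3 + h)/8)
y(x) = -2 + x**2 + 11*x + x*(3 + x)/8 (y(x) = -2 + ((x**2 + 11*x) + x*(3 + x)/8) = -2 + (x**2 + 11*x + x*(3 + x)/8) = -2 + x**2 + 11*x + x*(3 + x)/8)
(-83 + y(X(-4)))**2 = (-83 + (-2 + (9/8)*(-5)**2 + (91/8)*(-5)))**2 = (-83 + (-2 + (9/8)*25 - 455/8))**2 = (-83 + (-2 + 225/8 - 455/8))**2 = (-83 - 123/4)**2 = (-455/4)**2 = 207025/16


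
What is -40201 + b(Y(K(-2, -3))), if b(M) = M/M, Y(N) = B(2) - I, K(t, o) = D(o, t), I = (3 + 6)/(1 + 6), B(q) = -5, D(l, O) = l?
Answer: -40200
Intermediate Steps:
I = 9/7 ≈ 1.2857
K(t, o) = o
Y(N) = -44/7 (Y(N) = -5 - 1*9/7 = -5 - 9/7 = -44/7)
b(M) = 1
-40201 + b(Y(K(-2, -3))) = -40201 + 1 = -40200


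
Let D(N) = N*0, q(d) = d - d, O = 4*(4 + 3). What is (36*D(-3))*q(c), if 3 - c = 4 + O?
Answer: 0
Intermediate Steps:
O = 28 (O = 4*7 = 28)
c = -29 (c = 3 - (4 + 28) = 3 - 1*32 = 3 - 32 = -29)
q(d) = 0
D(N) = 0
(36*D(-3))*q(c) = (36*0)*0 = 0*0 = 0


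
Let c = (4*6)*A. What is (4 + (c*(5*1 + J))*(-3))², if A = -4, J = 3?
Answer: 5326864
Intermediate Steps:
c = -96 (c = (4*6)*(-4) = 24*(-4) = -96)
(4 + (c*(5*1 + J))*(-3))² = (4 - 96*(5*1 + 3)*(-3))² = (4 - 96*(5 + 3)*(-3))² = (4 - 96*8*(-3))² = (4 - 768*(-3))² = (4 + 2304)² = 2308² = 5326864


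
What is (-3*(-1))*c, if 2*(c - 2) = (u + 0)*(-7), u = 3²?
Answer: -177/2 ≈ -88.500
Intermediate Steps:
u = 9
c = -59/2 (c = 2 + ((9 + 0)*(-7))/2 = 2 + (9*(-7))/2 = 2 + (½)*(-63) = 2 - 63/2 = -59/2 ≈ -29.500)
(-3*(-1))*c = -3*(-1)*(-59/2) = 3*(-59/2) = -177/2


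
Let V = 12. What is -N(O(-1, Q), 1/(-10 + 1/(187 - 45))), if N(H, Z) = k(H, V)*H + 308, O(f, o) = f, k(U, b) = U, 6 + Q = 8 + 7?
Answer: -309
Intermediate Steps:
Q = 9 (Q = -6 + (8 + 7) = -6 + 15 = 9)
N(H, Z) = 308 + H**2 (N(H, Z) = H*H + 308 = H**2 + 308 = 308 + H**2)
-N(O(-1, Q), 1/(-10 + 1/(187 - 45))) = -(308 + (-1)**2) = -(308 + 1) = -1*309 = -309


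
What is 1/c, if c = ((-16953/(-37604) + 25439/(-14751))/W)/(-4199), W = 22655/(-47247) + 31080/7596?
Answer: 27957587350667034060/2347841542162667 ≈ 11908.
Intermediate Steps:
W = 12003235/3323039 (W = 22655*(-1/47247) + 31080*(1/7596) = -22655/47247 + 2590/633 = 12003235/3323039 ≈ 3.6121)
c = 2347841542162667/27957587350667034060 (c = ((-16953/(-37604) + 25439/(-14751))/(12003235/3323039))/(-4199) = ((-16953*(-1/37604) + 25439*(-1/14751))*(3323039/12003235))*(-1/4199) = ((16953/37604 - 25439/14751)*(3323039/12003235))*(-1/4199) = -706534453/554696604*3323039/12003235*(-1/4199) = -2347841542162667/6658153691513940*(-1/4199) = 2347841542162667/27957587350667034060 ≈ 8.3979e-5)
1/c = 1/(2347841542162667/27957587350667034060) = 27957587350667034060/2347841542162667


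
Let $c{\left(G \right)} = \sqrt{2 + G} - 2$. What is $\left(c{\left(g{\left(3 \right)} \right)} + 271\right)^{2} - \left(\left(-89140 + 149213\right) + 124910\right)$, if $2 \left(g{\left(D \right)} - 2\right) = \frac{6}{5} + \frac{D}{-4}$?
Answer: $- \frac{4504711}{40} + \frac{3497 \sqrt{10}}{10} \approx -1.1151 \cdot 10^{5}$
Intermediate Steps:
$g{\left(D \right)} = \frac{13}{5} - \frac{D}{8}$ ($g{\left(D \right)} = 2 + \frac{\frac{6}{5} + \frac{D}{-4}}{2} = 2 + \frac{6 \cdot \frac{1}{5} + D \left(- \frac{1}{4}\right)}{2} = 2 + \frac{\frac{6}{5} - \frac{D}{4}}{2} = 2 - \left(- \frac{3}{5} + \frac{D}{8}\right) = \frac{13}{5} - \frac{D}{8}$)
$c{\left(G \right)} = -2 + \sqrt{2 + G}$ ($c{\left(G \right)} = \sqrt{2 + G} - 2 = -2 + \sqrt{2 + G}$)
$\left(c{\left(g{\left(3 \right)} \right)} + 271\right)^{2} - \left(\left(-89140 + 149213\right) + 124910\right) = \left(\left(-2 + \sqrt{2 + \left(\frac{13}{5} - \frac{3}{8}\right)}\right) + 271\right)^{2} - \left(\left(-89140 + 149213\right) + 124910\right) = \left(\left(-2 + \sqrt{2 + \left(\frac{13}{5} - \frac{3}{8}\right)}\right) + 271\right)^{2} - \left(60073 + 124910\right) = \left(\left(-2 + \sqrt{2 + \frac{89}{40}}\right) + 271\right)^{2} - 184983 = \left(\left(-2 + \sqrt{\frac{169}{40}}\right) + 271\right)^{2} - 184983 = \left(\left(-2 + \frac{13 \sqrt{10}}{20}\right) + 271\right)^{2} - 184983 = \left(269 + \frac{13 \sqrt{10}}{20}\right)^{2} - 184983 = -184983 + \left(269 + \frac{13 \sqrt{10}}{20}\right)^{2}$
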